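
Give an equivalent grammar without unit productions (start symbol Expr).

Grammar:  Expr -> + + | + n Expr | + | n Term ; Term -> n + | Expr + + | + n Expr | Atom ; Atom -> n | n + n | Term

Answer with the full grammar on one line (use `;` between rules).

Unit pairs: Atom ⇒* {Term}; Term ⇒* {Atom}.
For each unit pair (A, B), copy every non-unit production of B to A, then drop all unit productions.

Expr -> + + | + n Expr | + | n Term; Term -> n + | Expr + + | + n Expr | n | n + n; Atom -> n + | Expr + + | + n Expr | n | n + n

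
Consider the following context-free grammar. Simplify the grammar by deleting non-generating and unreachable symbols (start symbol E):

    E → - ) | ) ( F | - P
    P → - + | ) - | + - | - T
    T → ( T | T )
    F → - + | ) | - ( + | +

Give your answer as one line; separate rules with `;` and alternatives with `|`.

Generating nonterminals: {E, F, P}.
Reachable from E after that: {E, F, P}.
Removed useless symbols: {T} and every production mentioning them.

E → - ) | ) ( F | - P; P → - + | ) - | + -; F → - + | ) | - ( + | +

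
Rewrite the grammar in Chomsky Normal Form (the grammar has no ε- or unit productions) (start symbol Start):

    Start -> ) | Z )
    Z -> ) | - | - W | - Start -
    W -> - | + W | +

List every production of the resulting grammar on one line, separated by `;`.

Introduce a nonterminal for each terminal appearing in a rule of length ≥ 2: X1 → ), X2 → -, X3 → +.
Binarize each right-hand side of length ≥ 3 by chaining fresh nonterminals (Y1, Y2, …): affected rules were Z → X2 Start X2.

Start -> ) | Z X1; Z -> ) | - | X2 W | X2 Y1; W -> - | X3 W | +; X1 -> ); X2 -> -; X3 -> +; Y1 -> Start X2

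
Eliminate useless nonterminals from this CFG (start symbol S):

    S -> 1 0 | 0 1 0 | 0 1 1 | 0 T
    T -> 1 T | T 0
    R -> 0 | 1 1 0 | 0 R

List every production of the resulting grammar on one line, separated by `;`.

Generating nonterminals: {R, S}.
Reachable from S after that: {S}.
Removed useless symbols: {R, T} and every production mentioning them.

S -> 1 0 | 0 1 0 | 0 1 1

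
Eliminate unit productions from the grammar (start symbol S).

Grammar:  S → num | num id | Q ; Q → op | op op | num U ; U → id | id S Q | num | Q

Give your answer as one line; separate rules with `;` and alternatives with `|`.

S → num | num id | op | op op | num U; Q → op | op op | num U; U → id | id S Q | num | op | op op | num U

Unit pairs: S ⇒* {Q}; U ⇒* {Q}.
Replace each nonterminal's rules with the union of the non-unit rules of every nonterminal it unit-derives.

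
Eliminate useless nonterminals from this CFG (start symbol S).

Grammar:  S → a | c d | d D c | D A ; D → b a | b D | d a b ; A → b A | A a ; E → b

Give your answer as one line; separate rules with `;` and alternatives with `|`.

S → a | c d | d D c; D → b a | b D | d a b

Generating nonterminals: {D, E, S}.
Reachable from S after that: {D, S}.
Removed useless symbols: {A, E} and every production mentioning them.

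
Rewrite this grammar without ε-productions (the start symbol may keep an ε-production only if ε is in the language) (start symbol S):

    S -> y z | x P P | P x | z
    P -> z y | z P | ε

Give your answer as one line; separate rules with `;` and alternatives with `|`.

S -> y z | x P P | x P | x | P x | z; P -> z y | z P | z

Nullable set = {P}.
ε ∉ L(G), so no ε-production is kept.
Add the nullable-subset variants: S → x P P gives x P P | x P | x. P → z P gives z P | z.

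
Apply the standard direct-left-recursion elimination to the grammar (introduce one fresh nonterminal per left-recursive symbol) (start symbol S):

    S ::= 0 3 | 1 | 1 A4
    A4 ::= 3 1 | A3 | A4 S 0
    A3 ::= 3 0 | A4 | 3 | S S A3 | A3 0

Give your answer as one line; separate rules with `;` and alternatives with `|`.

S ::= 0 3 | 1 | 1 A4; A4 ::= 3 1 A4' | A3 A4'; A3 ::= 3 0 A3' | A4 A3' | 3 A3' | S S A3 A3'; A4' ::= S 0 A4' | ε; A3' ::= 0 A3' | ε

Left recursion appears on A4, A3.
For A4: α = {S 0}, β = {3 1, A3}. Rewrite as A4 → β A4' and A4' → α A4' | ε.
For A3: α = {0}, β = {3 0, A4, 3, S S A3}. Rewrite as A3 → β A3' and A3' → α A3' | ε.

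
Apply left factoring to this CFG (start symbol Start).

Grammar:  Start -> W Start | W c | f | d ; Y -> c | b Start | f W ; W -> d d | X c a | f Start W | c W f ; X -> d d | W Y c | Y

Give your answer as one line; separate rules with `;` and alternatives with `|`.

Start -> f | d | W Start1; Y -> c | b Start | f W; W -> d d | X c a | f Start W | c W f; X -> d d | W Y c | Y; Start1 -> Start | c

Start has alternatives sharing prefix 'W': factor to Start → W Start1 with Start1 → Start | c.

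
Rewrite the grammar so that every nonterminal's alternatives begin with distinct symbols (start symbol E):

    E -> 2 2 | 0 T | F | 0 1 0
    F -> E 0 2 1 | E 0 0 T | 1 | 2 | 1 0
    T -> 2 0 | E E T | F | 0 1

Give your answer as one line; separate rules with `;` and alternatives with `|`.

E has alternatives sharing prefix '0': factor to E → 0 E' with E' → T | 1 0.
F has alternatives sharing prefix 'E 0': factor to F → E 0 F' with F' → 2 1 | 0 T.
F has alternatives sharing prefix '1': factor to F → 1 F'' with F'' → ε | 0.

E -> 2 2 | F | 0 E'; F -> 2 | E 0 F' | 1 F''; T -> 2 0 | E E T | F | 0 1; E' -> T | 1 0; F' -> 2 1 | 0 T; F'' -> ε | 0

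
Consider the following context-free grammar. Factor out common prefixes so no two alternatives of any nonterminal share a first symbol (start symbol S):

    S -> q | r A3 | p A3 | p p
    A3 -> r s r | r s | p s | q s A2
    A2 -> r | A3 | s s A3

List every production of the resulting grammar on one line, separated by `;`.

S -> q | r A3 | p S'; A3 -> p s | q s A2 | r s A3'; A2 -> r | A3 | s s A3; S' -> A3 | p; A3' -> r | epsilon

S has alternatives sharing prefix 'p': factor to S → p S' with S' → A3 | p.
A3 has alternatives sharing prefix 'r s': factor to A3 → r s A3' with A3' → r | ε.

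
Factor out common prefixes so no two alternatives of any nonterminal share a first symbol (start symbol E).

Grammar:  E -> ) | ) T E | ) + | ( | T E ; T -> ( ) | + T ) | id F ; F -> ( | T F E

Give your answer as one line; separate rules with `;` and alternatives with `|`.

E has alternatives sharing prefix ')': factor to E → ) E' with E' → ε | T E | +.

E -> ( | T E | ) E'; T -> ( ) | + T ) | id F; F -> ( | T F E; E' -> ε | T E | +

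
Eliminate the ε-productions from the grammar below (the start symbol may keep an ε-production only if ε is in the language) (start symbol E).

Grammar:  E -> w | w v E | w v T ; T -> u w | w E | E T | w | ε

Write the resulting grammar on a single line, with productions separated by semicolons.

Nullable set = {T}.
ε ∉ L(G), so no ε-production is kept.
For each production, add variants omitting each subset of nullable occurrences: E → w v T gives w v T | w v. T → E T gives E T | E.

E -> w | w v E | w v T | w v; T -> u w | w E | E T | E | w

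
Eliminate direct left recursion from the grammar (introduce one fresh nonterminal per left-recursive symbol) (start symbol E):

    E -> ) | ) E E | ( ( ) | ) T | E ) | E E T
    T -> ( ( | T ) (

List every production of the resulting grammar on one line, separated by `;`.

E -> ) E' | ) E E E' | ( ( ) E' | ) T E'; T -> ( ( T'; E' -> ) E' | E T E' | ε; T' -> ) ( T' | ε

Directly left-recursive nonterminals: E, T.
For E: α = {), E T}, β = {), ) E E, ( ( ), ) T}. Rewrite as E → β E' and E' → α E' | ε.
For T: α = {) (}, β = {( (}. Rewrite as T → β T' and T' → α T' | ε.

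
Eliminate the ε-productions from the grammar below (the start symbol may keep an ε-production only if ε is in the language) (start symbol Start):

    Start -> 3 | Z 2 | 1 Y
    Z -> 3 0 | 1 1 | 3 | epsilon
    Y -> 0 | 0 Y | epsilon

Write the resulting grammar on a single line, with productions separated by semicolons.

Start -> 3 | Z 2 | 2 | 1 Y | 1; Z -> 3 0 | 1 1 | 3; Y -> 0 | 0 Y

Nullable nonterminals: {Y, Z}.
ε ∉ L(G), so no ε-production is kept.
Expand every rule over subsets of its nullable positions: Start → Z 2 gives Z 2 | 2. Start → 1 Y gives 1 Y | 1.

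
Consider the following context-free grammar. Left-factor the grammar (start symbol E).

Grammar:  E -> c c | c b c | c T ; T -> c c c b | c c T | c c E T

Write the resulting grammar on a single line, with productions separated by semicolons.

E has alternatives sharing prefix 'c': factor to E → c E' with E' → c | b c | T.
T has alternatives sharing prefix 'c c': factor to T → c c T' with T' → c b | T | E T.

E -> c E'; T -> c c T'; E' -> c | b c | T; T' -> c b | T | E T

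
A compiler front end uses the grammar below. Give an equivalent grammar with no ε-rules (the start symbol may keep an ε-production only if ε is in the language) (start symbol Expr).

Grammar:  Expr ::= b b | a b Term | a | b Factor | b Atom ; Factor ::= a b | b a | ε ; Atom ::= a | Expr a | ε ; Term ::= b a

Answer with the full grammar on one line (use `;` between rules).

Expr ::= b b | a b Term | a | b Factor | b | b Atom; Factor ::= a b | b a; Atom ::= a | Expr a; Term ::= b a

Nullable set = {Atom, Factor}.
ε ∉ L(G), so no ε-production is kept.
For each production, add variants omitting each subset of nullable occurrences: Expr → b Factor gives b Factor | b.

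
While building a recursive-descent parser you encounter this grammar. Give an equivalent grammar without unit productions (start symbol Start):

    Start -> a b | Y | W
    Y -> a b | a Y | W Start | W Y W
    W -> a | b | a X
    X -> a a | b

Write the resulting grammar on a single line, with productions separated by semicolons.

Unit pairs: Start ⇒* {W, Y}.
For every A with A ⇒* B via unit rules, add B's non-unit alternatives to A; then delete every rule of the form X → Y.

Start -> a b | a | b | a X | a Y | W Start | W Y W; Y -> a b | a Y | W Start | W Y W; W -> a | b | a X; X -> a a | b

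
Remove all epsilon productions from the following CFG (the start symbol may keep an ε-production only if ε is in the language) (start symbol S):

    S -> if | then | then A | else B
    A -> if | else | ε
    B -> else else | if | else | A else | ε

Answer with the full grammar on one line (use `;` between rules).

S -> if | then | then A | else B | else; A -> if | else; B -> else else | if | else | A else

Nullable set = {A, B}.
ε ∉ L(G), so no ε-production is kept.
Add the nullable-subset variants: S → else B gives else B | else.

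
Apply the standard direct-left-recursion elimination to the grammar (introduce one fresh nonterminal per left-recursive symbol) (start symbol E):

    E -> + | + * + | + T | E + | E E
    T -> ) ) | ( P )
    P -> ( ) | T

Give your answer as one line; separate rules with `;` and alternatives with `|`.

E -> + E' | + * + E' | + T E'; T -> ) ) | ( P ); P -> ( ) | T; E' -> + E' | E E' | epsilon

Directly left-recursive nonterminal: E.
For E: α = {+, E}, β = {+, + * +, + T}. Rewrite as E → β E' and E' → α E' | ε.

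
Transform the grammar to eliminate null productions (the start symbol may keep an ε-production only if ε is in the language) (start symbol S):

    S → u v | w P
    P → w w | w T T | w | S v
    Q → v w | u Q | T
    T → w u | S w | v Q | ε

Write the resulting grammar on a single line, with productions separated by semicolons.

Nullable nonterminals: {Q, T}.
ε ∉ L(G), so no ε-production is kept.
Add the nullable-subset variants: P → w T T gives w T T | w T | w. Q → u Q gives u Q | u. T → v Q gives v Q | v.

S → u v | w P; P → w w | w T T | w T | w | S v; Q → v w | u Q | u | T; T → w u | S w | v Q | v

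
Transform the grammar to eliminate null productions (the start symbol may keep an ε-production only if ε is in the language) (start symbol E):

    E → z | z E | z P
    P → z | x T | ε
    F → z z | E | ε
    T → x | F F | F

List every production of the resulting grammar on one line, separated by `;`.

The nullable symbols are {F, P, T}.
ε ∉ L(G), so no ε-production is kept.
Add the nullable-subset variants: P → x T gives x T | x. T → F F gives F F | F.

E → z | z E | z P; P → z | x T | x; F → z z | E; T → x | F F | F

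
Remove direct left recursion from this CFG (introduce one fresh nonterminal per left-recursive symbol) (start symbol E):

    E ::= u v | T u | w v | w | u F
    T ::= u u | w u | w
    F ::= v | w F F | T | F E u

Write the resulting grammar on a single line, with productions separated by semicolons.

E ::= u v | T u | w v | w | u F; T ::= u u | w u | w; F ::= v F' | w F F F' | T F'; F' ::= E u F' | ε

F is directly left-recursive.
For F: α = {E u}, β = {v, w F F, T}. Rewrite as F → β F' and F' → α F' | ε.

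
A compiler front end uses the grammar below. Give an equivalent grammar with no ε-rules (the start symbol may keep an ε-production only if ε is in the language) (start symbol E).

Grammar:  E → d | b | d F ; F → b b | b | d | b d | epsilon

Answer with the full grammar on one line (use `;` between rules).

E → d | b | d F; F → b b | b | d | b d

The nullable symbols are {F}.
ε ∉ L(G), so no ε-production is kept.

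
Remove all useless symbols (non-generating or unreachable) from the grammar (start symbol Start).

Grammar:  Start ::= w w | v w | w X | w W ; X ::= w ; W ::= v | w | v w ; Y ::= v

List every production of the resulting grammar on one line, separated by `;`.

Start ::= w w | v w | w X | w W; X ::= w; W ::= v | w | v w

Generating nonterminals: {Start, W, X, Y}.
Reachable from Start after that: {Start, W, X}.
Removed useless symbols: {Y} and every production mentioning them.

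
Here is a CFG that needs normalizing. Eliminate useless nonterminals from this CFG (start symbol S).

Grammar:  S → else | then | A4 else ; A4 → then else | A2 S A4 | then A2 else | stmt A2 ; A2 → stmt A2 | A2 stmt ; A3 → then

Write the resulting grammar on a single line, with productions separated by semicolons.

Generating nonterminals: {A3, A4, S}.
Reachable from S after that: {A4, S}.
Removed useless symbols: {A2, A3} and every production mentioning them.

S → else | then | A4 else; A4 → then else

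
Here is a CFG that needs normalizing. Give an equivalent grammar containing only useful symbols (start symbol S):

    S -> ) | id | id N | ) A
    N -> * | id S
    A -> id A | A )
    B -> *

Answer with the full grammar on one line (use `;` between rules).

Generating nonterminals: {B, N, S}.
Reachable from S after that: {N, S}.
Removed useless symbols: {A, B} and every production mentioning them.

S -> ) | id | id N; N -> * | id S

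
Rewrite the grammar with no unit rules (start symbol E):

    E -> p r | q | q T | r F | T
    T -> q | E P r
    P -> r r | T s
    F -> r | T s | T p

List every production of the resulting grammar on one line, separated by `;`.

E -> p r | q | q T | r F | E P r; T -> q | E P r; P -> r r | T s; F -> r | T s | T p

Unit pairs: E ⇒* {T}.
For each unit pair (A, B), copy every non-unit production of B to A, then drop all unit productions.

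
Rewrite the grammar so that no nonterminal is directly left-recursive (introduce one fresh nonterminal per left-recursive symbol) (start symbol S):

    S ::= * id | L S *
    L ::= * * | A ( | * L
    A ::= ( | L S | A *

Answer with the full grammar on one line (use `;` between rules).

A is directly left-recursive.
For A: α = {*}, β = {(, L S}. Rewrite as A → β A' and A' → α A' | ε.

S ::= * id | L S *; L ::= * * | A ( | * L; A ::= ( A' | L S A'; A' ::= * A' | ε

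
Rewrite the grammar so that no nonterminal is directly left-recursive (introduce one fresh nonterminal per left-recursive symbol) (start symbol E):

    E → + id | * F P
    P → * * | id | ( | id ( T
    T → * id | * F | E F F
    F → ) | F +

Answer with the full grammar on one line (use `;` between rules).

E → + id | * F P; P → * * | id | ( | id ( T; T → * id | * F | E F F; F → ) F'; F' → + F' | ε

Left recursion appears on F.
For F: α = {+}, β = {)}. Rewrite as F → β F' and F' → α F' | ε.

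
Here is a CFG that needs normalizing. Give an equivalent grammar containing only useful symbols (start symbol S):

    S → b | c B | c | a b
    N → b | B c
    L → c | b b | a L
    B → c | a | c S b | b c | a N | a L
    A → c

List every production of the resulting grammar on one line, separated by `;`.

Generating nonterminals: {A, B, L, N, S}.
Reachable from S after that: {B, L, N, S}.
Removed useless symbols: {A} and every production mentioning them.

S → b | c B | c | a b; N → b | B c; L → c | b b | a L; B → c | a | c S b | b c | a N | a L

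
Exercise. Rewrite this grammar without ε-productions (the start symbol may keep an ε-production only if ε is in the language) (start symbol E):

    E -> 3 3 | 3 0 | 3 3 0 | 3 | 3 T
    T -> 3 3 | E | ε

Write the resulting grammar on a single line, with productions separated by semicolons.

E -> 3 3 | 3 0 | 3 3 0 | 3 | 3 T; T -> 3 3 | E

Nullable set = {T}.
ε ∉ L(G), so no ε-production is kept.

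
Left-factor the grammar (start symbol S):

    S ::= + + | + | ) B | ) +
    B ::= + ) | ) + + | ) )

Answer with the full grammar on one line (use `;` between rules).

S has alternatives sharing prefix '+': factor to S → + S' with S' → + | ε.
S has alternatives sharing prefix ')': factor to S → ) S'' with S'' → B | +.
B has alternatives sharing prefix ')': factor to B → ) B' with B' → + + | ).

S ::= + S' | ) S''; B ::= + ) | ) B'; S' ::= + | ε; S'' ::= B | +; B' ::= + + | )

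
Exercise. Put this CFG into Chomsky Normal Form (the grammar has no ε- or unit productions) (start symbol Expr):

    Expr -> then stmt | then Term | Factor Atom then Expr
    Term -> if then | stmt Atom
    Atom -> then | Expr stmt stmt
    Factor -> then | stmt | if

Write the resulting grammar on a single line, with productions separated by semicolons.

Expr -> X1 X2 | X1 Term | Factor Y1; Term -> X3 X1 | X2 Atom; Atom -> then | Expr Y3; Factor -> then | stmt | if; X1 -> then; X2 -> stmt; X3 -> if; Y1 -> Atom Y2; Y2 -> X1 Expr; Y3 -> X2 X2

Introduce a nonterminal for each terminal appearing in a rule of length ≥ 2: X1 → then, X2 → stmt, X3 → if.
Binarize each right-hand side of length ≥ 3 by chaining fresh nonterminals (Y1, Y2, …): affected rules were Expr → Factor Atom X1 Expr; Atom → Expr X2 X2.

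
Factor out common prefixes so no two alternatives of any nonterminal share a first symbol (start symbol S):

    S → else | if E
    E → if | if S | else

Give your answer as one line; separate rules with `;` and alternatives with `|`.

E has alternatives sharing prefix 'if': factor to E → if E' with E' → ε | S.

S → else | if E; E → else | if E'; E' → ε | S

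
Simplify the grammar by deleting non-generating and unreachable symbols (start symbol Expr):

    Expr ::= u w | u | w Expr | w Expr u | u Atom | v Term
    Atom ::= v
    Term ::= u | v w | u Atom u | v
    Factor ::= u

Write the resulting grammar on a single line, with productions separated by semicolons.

Generating nonterminals: {Atom, Expr, Factor, Term}.
Reachable from Expr after that: {Atom, Expr, Term}.
Removed useless symbols: {Factor} and every production mentioning them.

Expr ::= u w | u | w Expr | w Expr u | u Atom | v Term; Atom ::= v; Term ::= u | v w | u Atom u | v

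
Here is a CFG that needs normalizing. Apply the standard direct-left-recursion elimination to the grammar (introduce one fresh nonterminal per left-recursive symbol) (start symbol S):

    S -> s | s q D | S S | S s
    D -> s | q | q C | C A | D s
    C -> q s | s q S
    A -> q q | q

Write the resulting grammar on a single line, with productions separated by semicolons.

S -> s S' | s q D S'; D -> s D' | q D' | q C D' | C A D'; C -> q s | s q S; A -> q q | q; S' -> S S' | s S' | epsilon; D' -> s D' | epsilon

Left recursion appears on S, D.
For S: α = {S, s}, β = {s, s q D}. Rewrite as S → β S' and S' → α S' | ε.
For D: α = {s}, β = {s, q, q C, C A}. Rewrite as D → β D' and D' → α D' | ε.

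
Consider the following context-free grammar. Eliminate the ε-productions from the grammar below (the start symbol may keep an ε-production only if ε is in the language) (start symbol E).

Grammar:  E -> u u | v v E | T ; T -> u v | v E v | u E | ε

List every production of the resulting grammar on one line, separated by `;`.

Nullable nonterminals: {E, T}.
ε ∈ L(G) since E is nullable, so keep E → ε.
Expand every rule over subsets of its nullable positions: E → v v E gives v v E | v v. T → v E v gives v E v | v v. T → u E gives u E | u.

E -> u u | v v E | v v | T | ε; T -> u v | v E v | v v | u E | u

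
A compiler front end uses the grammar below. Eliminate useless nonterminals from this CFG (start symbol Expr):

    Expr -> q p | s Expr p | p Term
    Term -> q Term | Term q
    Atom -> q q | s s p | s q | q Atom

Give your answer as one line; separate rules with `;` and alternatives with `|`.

Generating nonterminals: {Atom, Expr}.
Reachable from Expr after that: {Expr}.
Removed useless symbols: {Atom, Term} and every production mentioning them.

Expr -> q p | s Expr p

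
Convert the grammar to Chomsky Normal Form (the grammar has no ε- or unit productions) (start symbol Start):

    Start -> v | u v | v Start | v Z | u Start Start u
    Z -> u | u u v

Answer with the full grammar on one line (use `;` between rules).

Start -> v | X1 X2 | X2 Start | X2 Z | X1 Y1; Z -> u | X1 Y3; X1 -> u; X2 -> v; Y1 -> Start Y2; Y2 -> Start X1; Y3 -> X1 X2

Introduce a nonterminal for each terminal appearing in a rule of length ≥ 2: X1 → u, X2 → v.
Binarize each right-hand side of length ≥ 3 by chaining fresh nonterminals (Y1, Y2, …): affected rules were Start → X1 Start Start X1; Z → X1 X1 X2.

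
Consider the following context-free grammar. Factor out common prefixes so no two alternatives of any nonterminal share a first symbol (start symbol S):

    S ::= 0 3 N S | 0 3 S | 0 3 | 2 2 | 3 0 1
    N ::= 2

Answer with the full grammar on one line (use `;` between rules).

S has alternatives sharing prefix '0 3': factor to S → 0 3 S' with S' → N S | S | ε.

S ::= 2 2 | 3 0 1 | 0 3 S'; N ::= 2; S' ::= N S | S | ε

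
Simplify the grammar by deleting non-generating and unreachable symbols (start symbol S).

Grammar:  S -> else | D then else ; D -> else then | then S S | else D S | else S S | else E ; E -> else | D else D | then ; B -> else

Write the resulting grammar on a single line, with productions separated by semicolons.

S -> else | D then else; D -> else then | then S S | else D S | else S S | else E; E -> else | D else D | then

Generating nonterminals: {B, D, E, S}.
Reachable from S after that: {D, E, S}.
Removed useless symbols: {B} and every production mentioning them.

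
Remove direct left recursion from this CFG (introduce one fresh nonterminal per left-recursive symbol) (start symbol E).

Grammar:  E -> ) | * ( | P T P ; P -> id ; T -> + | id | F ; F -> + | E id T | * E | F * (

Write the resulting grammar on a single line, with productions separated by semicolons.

Directly left-recursive nonterminal: F.
For F: α = {* (}, β = {+, E id T, * E}. Rewrite as F → β F' and F' → α F' | ε.

E -> ) | * ( | P T P; P -> id; T -> + | id | F; F -> + F' | E id T F' | * E F'; F' -> * ( F' | eps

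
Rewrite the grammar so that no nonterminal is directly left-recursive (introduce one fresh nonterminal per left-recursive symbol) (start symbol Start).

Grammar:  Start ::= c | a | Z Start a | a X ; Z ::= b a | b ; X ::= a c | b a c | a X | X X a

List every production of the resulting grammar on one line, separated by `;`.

Start ::= c | a | Z Start a | a X; Z ::= b a | b; X ::= a c X1 | b a c X1 | a X X1; X1 ::= X a X1 | eps

Directly left-recursive nonterminal: X.
For X: α = {X a}, β = {a c, b a c, a X}. Rewrite as X → β X1 and X1 → α X1 | ε.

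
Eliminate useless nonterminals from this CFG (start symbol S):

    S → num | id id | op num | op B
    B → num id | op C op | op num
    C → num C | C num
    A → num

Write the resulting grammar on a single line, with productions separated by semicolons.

S → num | id id | op num | op B; B → num id | op num

Generating nonterminals: {A, B, S}.
Reachable from S after that: {B, S}.
Removed useless symbols: {A, C} and every production mentioning them.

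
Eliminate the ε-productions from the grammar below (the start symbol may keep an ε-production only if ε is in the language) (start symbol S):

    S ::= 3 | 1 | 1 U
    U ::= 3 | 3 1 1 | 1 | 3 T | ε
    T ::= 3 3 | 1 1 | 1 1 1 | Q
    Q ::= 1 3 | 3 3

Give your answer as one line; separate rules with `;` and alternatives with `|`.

S ::= 3 | 1 | 1 U; U ::= 3 | 3 1 1 | 1 | 3 T; T ::= 3 3 | 1 1 | 1 1 1 | Q; Q ::= 1 3 | 3 3

Nullable set = {U}.
ε ∉ L(G), so no ε-production is kept.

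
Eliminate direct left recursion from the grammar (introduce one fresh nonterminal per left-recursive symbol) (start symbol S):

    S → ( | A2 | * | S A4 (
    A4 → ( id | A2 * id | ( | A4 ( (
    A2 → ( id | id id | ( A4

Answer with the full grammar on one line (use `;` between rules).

Directly left-recursive nonterminals: S, A4.
For S: α = {A4 (}, β = {(, A2, *}. Rewrite as S → β S' and S' → α S' | ε.
For A4: α = {( (}, β = {( id, A2 * id, (}. Rewrite as A4 → β A4' and A4' → α A4' | ε.

S → ( S' | A2 S' | * S'; A4 → ( id A4' | A2 * id A4' | ( A4'; A2 → ( id | id id | ( A4; S' → A4 ( S' | ε; A4' → ( ( A4' | ε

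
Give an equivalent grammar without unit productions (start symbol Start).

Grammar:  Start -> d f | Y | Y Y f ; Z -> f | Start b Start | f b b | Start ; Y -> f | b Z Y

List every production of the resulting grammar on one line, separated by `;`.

Unit pairs: Start ⇒* {Y}; Z ⇒* {Start, Y}.
For every A with A ⇒* B via unit rules, add B's non-unit alternatives to A; then delete every rule of the form X → Y.

Start -> d f | Y Y f | f | b Z Y; Z -> f | Start b Start | f b b | d f | Y Y f | b Z Y; Y -> f | b Z Y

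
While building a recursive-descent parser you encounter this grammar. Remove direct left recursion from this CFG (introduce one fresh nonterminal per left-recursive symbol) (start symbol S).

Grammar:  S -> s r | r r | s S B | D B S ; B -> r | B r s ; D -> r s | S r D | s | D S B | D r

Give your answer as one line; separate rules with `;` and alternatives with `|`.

Directly left-recursive nonterminals: B, D.
For B: α = {r s}, β = {r}. Rewrite as B → β B' and B' → α B' | ε.
For D: α = {S B, r}, β = {r s, S r D, s}. Rewrite as D → β D' and D' → α D' | ε.

S -> s r | r r | s S B | D B S; B -> r B'; D -> r s D' | S r D D' | s D'; B' -> r s B' | ε; D' -> S B D' | r D' | ε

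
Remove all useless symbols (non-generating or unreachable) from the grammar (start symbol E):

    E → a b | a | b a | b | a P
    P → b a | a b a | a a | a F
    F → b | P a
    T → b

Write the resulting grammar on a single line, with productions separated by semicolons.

Generating nonterminals: {E, F, P, T}.
Reachable from E after that: {E, F, P}.
Removed useless symbols: {T} and every production mentioning them.

E → a b | a | b a | b | a P; P → b a | a b a | a a | a F; F → b | P a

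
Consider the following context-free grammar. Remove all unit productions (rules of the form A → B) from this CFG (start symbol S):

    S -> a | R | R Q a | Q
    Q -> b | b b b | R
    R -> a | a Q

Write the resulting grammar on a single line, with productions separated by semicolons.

Unit pairs: Q ⇒* {R}; S ⇒* {Q, R}.
Replace each nonterminal's rules with the union of the non-unit rules of every nonterminal it unit-derives.

S -> b | b b b | a | R Q a | a Q; Q -> a | a Q | b | b b b; R -> a | a Q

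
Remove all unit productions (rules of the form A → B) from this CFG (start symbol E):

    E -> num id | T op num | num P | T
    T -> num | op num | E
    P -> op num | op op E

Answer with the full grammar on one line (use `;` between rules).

E -> num id | T op num | num P | num | op num; T -> num id | T op num | num P | num | op num; P -> op num | op op E

Unit pairs: E ⇒* {T}; T ⇒* {E}.
For each unit pair (A, B), copy every non-unit production of B to A, then drop all unit productions.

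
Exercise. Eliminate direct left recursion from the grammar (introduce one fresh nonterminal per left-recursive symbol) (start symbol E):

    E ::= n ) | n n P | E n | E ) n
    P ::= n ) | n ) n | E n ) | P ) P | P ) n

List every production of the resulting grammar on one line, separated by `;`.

Directly left-recursive nonterminals: E, P.
For E: α = {n, ) n}, β = {n ), n n P}. Rewrite as E → β E' and E' → α E' | ε.
For P: α = {) P, ) n}, β = {n ), n ) n, E n )}. Rewrite as P → β P' and P' → α P' | ε.

E ::= n ) E' | n n P E'; P ::= n ) P' | n ) n P' | E n ) P'; E' ::= n E' | ) n E' | epsilon; P' ::= ) P P' | ) n P' | epsilon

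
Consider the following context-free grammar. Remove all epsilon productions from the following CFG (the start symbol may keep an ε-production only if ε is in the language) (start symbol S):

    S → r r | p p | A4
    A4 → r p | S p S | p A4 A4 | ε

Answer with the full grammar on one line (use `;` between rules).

S → r r | p p | A4 | ε; A4 → r p | S p S | S p | p S | p | p A4 A4 | p A4

The nullable symbols are {A4, S}.
ε ∈ L(G) since S is nullable, so keep S → ε.
Expand every rule over subsets of its nullable positions: A4 → S p S gives S p S | S p | p S | p. A4 → p A4 A4 gives p A4 A4 | p A4.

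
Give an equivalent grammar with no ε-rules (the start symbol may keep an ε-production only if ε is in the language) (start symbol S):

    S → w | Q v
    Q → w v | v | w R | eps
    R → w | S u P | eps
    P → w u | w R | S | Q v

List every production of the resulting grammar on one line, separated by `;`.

S → w | Q v | v; Q → w v | v | w R | w; R → w | S u P; P → w u | w R | w | S | Q v | v

Nullable nonterminals: {Q, R}.
ε ∉ L(G), so no ε-production is kept.
For each production, add variants omitting each subset of nullable occurrences: S → Q v gives Q v | v. Q → w R gives w R | w. P → w R gives w R | w. P → Q v gives Q v | v.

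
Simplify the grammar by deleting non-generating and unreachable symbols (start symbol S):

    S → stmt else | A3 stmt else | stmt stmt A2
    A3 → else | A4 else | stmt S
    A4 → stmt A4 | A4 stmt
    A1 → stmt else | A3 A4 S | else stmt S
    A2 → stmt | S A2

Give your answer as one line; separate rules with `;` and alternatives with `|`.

Generating nonterminals: {A1, A2, A3, S}.
Reachable from S after that: {A2, A3, S}.
Removed useless symbols: {A1, A4} and every production mentioning them.

S → stmt else | A3 stmt else | stmt stmt A2; A3 → else | stmt S; A2 → stmt | S A2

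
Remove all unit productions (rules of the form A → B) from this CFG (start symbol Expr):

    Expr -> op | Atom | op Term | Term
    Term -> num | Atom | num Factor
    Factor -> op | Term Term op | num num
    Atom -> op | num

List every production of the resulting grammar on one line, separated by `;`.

Unit pairs: Expr ⇒* {Atom, Term}; Term ⇒* {Atom}.
For each unit pair (A, B), copy every non-unit production of B to A, then drop all unit productions.

Expr -> num | num Factor | op | op Term; Term -> num | num Factor | op; Factor -> op | Term Term op | num num; Atom -> op | num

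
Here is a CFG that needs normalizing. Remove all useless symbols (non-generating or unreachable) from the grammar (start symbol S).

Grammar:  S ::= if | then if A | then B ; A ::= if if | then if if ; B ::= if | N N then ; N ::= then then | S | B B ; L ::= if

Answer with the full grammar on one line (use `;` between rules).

Generating nonterminals: {A, B, L, N, S}.
Reachable from S after that: {A, B, N, S}.
Removed useless symbols: {L} and every production mentioning them.

S ::= if | then if A | then B; A ::= if if | then if if; B ::= if | N N then; N ::= then then | S | B B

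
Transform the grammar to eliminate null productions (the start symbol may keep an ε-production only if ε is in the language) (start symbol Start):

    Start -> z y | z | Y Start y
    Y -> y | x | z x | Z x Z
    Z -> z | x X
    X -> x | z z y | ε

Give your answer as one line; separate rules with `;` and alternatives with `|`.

Start -> z y | z | Y Start y; Y -> y | x | z x | Z x Z; Z -> z | x X | x; X -> x | z z y

Nullable set = {X}.
ε ∉ L(G), so no ε-production is kept.
For each production, add variants omitting each subset of nullable occurrences: Z → x X gives x X | x.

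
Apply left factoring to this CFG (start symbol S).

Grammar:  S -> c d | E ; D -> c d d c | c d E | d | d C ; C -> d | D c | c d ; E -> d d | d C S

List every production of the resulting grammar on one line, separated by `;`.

D has alternatives sharing prefix 'c d': factor to D → c d D' with D' → d c | E.
D has alternatives sharing prefix 'd': factor to D → d D'' with D'' → ε | C.
E has alternatives sharing prefix 'd': factor to E → d E' with E' → d | C S.

S -> c d | E; D -> c d D' | d D''; C -> d | D c | c d; E -> d E'; D' -> d c | E; D'' -> eps | C; E' -> d | C S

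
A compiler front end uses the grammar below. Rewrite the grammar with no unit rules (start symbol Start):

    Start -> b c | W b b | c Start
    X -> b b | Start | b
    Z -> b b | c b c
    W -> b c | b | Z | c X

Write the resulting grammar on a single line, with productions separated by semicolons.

Start -> b c | W b b | c Start; X -> b c | W b b | c Start | b b | b; Z -> b b | c b c; W -> b b | c b c | b c | b | c X

Unit pairs: W ⇒* {Z}; X ⇒* {Start}.
For every A with A ⇒* B via unit rules, add B's non-unit alternatives to A; then delete every rule of the form X → Y.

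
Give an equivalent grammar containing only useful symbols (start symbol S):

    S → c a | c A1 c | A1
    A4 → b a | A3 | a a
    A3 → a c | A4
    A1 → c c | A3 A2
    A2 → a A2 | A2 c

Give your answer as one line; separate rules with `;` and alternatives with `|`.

Generating nonterminals: {A1, A3, A4, S}.
Reachable from S after that: {A1, S}.
Removed useless symbols: {A2, A3, A4} and every production mentioning them.

S → c a | c A1 c | A1; A1 → c c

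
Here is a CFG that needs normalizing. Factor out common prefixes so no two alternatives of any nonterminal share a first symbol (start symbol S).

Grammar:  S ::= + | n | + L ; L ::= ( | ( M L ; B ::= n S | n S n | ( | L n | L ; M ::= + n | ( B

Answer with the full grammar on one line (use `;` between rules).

S ::= n | + S'; L ::= ( L'; B ::= ( | n S B' | L B''; M ::= + n | ( B; S' ::= ε | L; L' ::= ε | M L; B' ::= ε | n; B'' ::= n | ε

S has alternatives sharing prefix '+': factor to S → + S' with S' → ε | L.
L has alternatives sharing prefix '(': factor to L → ( L' with L' → ε | M L.
B has alternatives sharing prefix 'n S': factor to B → n S B' with B' → ε | n.
B has alternatives sharing prefix 'L': factor to B → L B'' with B'' → n | ε.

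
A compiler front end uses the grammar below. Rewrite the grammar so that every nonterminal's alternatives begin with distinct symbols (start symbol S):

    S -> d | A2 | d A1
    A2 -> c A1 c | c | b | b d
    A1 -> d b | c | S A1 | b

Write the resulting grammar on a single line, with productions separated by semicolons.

S has alternatives sharing prefix 'd': factor to S → d S' with S' → ε | A1.
A2 has alternatives sharing prefix 'c': factor to A2 → c A2' with A2' → A1 c | ε.
A2 has alternatives sharing prefix 'b': factor to A2 → b A2'' with A2'' → ε | d.

S -> A2 | d S'; A2 -> c A2' | b A2''; A1 -> d b | c | S A1 | b; S' -> ε | A1; A2' -> A1 c | ε; A2'' -> ε | d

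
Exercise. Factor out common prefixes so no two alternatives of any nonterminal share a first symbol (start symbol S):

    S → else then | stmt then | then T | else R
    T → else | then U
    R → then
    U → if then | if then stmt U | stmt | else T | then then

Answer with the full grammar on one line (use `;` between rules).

S has alternatives sharing prefix 'else': factor to S → else S' with S' → then | R.
U has alternatives sharing prefix 'if then': factor to U → if then U' with U' → ε | stmt U.

S → stmt then | then T | else S'; T → else | then U; R → then; U → stmt | else T | then then | if then U'; S' → then | R; U' → ε | stmt U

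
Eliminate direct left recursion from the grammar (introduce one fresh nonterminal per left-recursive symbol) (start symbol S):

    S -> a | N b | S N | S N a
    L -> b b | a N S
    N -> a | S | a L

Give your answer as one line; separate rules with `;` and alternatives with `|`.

S -> a S' | N b S'; L -> b b | a N S; N -> a | S | a L; S' -> N S' | N a S' | ε

S is directly left-recursive.
For S: α = {N, N a}, β = {a, N b}. Rewrite as S → β S' and S' → α S' | ε.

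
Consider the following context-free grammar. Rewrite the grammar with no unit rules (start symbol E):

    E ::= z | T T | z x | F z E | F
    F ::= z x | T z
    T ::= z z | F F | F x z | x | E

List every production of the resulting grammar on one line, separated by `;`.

Unit pairs: E ⇒* {F}; T ⇒* {E, F}.
For every A with A ⇒* B via unit rules, add B's non-unit alternatives to A; then delete every rule of the form X → Y.

E ::= z | T T | z x | F z E | T z; F ::= z x | T z; T ::= z | T T | z x | F z E | T z | z z | F F | F x z | x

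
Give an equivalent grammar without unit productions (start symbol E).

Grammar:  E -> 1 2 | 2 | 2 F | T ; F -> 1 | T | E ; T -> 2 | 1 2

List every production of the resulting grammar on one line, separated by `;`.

E -> 1 2 | 2 | 2 F; F -> 1 2 | 2 | 2 F | 1; T -> 2 | 1 2

Unit pairs: E ⇒* {T}; F ⇒* {E, T}.
For every A with A ⇒* B via unit rules, add B's non-unit alternatives to A; then delete every rule of the form X → Y.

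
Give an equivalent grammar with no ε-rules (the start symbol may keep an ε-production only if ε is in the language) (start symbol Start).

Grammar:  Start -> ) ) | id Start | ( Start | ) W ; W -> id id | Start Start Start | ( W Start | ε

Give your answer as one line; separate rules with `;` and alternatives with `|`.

Start -> ) ) | id Start | ( Start | ) W | ); W -> id id | Start Start Start | ( W Start | ( Start

The nullable symbols are {W}.
ε ∉ L(G), so no ε-production is kept.
For each production, add variants omitting each subset of nullable occurrences: Start → ) W gives ) W | ). W → ( W Start gives ( W Start | ( Start.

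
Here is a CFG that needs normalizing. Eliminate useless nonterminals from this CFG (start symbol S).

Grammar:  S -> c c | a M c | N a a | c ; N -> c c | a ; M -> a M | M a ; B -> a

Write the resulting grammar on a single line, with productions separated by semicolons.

Generating nonterminals: {B, N, S}.
Reachable from S after that: {N, S}.
Removed useless symbols: {B, M} and every production mentioning them.

S -> c c | N a a | c; N -> c c | a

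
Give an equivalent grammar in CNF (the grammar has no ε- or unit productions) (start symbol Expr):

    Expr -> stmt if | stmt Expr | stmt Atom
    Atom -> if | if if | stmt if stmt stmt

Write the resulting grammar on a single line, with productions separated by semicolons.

Expr -> X1 X2 | X1 Expr | X1 Atom; Atom -> if | X2 X2 | X1 Y1; X1 -> stmt; X2 -> if; Y1 -> X2 Y2; Y2 -> X1 X1

Introduce a nonterminal for each terminal appearing in a rule of length ≥ 2: X1 → stmt, X2 → if.
Binarize each right-hand side of length ≥ 3 by chaining fresh nonterminals (Y1, Y2, …): affected rules were Atom → X1 X2 X1 X1.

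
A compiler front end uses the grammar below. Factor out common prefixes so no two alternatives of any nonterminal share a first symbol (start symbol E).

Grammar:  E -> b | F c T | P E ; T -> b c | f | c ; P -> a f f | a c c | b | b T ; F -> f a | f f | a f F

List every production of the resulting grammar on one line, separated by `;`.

P has alternatives sharing prefix 'a': factor to P → a P' with P' → f f | c c.
P has alternatives sharing prefix 'b': factor to P → b P'' with P'' → ε | T.
F has alternatives sharing prefix 'f': factor to F → f F' with F' → a | f.

E -> b | F c T | P E; T -> b c | f | c; P -> a P' | b P''; F -> a f F | f F'; P' -> f f | c c; P'' -> ε | T; F' -> a | f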